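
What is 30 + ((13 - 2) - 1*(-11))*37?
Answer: 844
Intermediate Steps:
30 + ((13 - 2) - 1*(-11))*37 = 30 + (11 + 11)*37 = 30 + 22*37 = 30 + 814 = 844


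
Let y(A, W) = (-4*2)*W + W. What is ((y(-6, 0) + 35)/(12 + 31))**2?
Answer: 1225/1849 ≈ 0.66252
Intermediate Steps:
y(A, W) = -7*W (y(A, W) = -8*W + W = -7*W)
((y(-6, 0) + 35)/(12 + 31))**2 = ((-7*0 + 35)/(12 + 31))**2 = ((0 + 35)/43)**2 = (35*(1/43))**2 = (35/43)**2 = 1225/1849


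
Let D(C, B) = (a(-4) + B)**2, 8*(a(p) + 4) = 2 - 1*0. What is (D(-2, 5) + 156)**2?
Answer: 6355441/256 ≈ 24826.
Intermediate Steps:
a(p) = -15/4 (a(p) = -4 + (2 - 1*0)/8 = -4 + (2 + 0)/8 = -4 + (1/8)*2 = -4 + 1/4 = -15/4)
D(C, B) = (-15/4 + B)**2
(D(-2, 5) + 156)**2 = ((-15 + 4*5)**2/16 + 156)**2 = ((-15 + 20)**2/16 + 156)**2 = ((1/16)*5**2 + 156)**2 = ((1/16)*25 + 156)**2 = (25/16 + 156)**2 = (2521/16)**2 = 6355441/256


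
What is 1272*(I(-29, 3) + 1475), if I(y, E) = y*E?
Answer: 1765536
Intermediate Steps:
I(y, E) = E*y
1272*(I(-29, 3) + 1475) = 1272*(3*(-29) + 1475) = 1272*(-87 + 1475) = 1272*1388 = 1765536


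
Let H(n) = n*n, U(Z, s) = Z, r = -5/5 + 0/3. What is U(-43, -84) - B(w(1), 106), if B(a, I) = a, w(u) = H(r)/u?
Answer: -44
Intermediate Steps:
r = -1 (r = -5*⅕ + 0*(⅓) = -1 + 0 = -1)
H(n) = n²
w(u) = 1/u (w(u) = (-1)²/u = 1/u)
U(-43, -84) - B(w(1), 106) = -43 - 1/1 = -43 - 1*1 = -43 - 1 = -44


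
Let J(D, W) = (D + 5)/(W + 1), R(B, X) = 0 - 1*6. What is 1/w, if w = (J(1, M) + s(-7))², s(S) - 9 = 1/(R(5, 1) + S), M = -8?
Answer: 8281/538756 ≈ 0.015371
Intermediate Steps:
R(B, X) = -6 (R(B, X) = 0 - 6 = -6)
J(D, W) = (5 + D)/(1 + W)
s(S) = 9 + 1/(-6 + S)
w = 538756/8281 (w = ((5 + 1)/(1 - 8) + (-53 + 9*(-7))/(-6 - 7))² = (6/(-7) + (-53 - 63)/(-13))² = (-⅐*6 - 1/13*(-116))² = (-6/7 + 116/13)² = (734/91)² = 538756/8281 ≈ 65.059)
1/w = 1/(538756/8281) = 8281/538756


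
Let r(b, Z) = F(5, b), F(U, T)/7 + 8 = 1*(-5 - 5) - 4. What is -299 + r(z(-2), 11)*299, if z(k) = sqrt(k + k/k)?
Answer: -46345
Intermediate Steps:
F(U, T) = -154 (F(U, T) = -56 + 7*(1*(-5 - 5) - 4) = -56 + 7*(1*(-10) - 4) = -56 + 7*(-10 - 4) = -56 + 7*(-14) = -56 - 98 = -154)
z(k) = sqrt(1 + k) (z(k) = sqrt(k + 1) = sqrt(1 + k))
r(b, Z) = -154
-299 + r(z(-2), 11)*299 = -299 - 154*299 = -299 - 46046 = -46345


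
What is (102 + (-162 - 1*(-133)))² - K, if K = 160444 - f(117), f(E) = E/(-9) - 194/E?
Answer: -18150170/117 ≈ -1.5513e+5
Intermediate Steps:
f(E) = -194/E - E/9 (f(E) = E*(-⅑) - 194/E = -E/9 - 194/E = -194/E - E/9)
K = 18773663/117 (K = 160444 - (-194/117 - ⅑*117) = 160444 - (-194*1/117 - 13) = 160444 - (-194/117 - 13) = 160444 - 1*(-1715/117) = 160444 + 1715/117 = 18773663/117 ≈ 1.6046e+5)
(102 + (-162 - 1*(-133)))² - K = (102 + (-162 - 1*(-133)))² - 1*18773663/117 = (102 + (-162 + 133))² - 18773663/117 = (102 - 29)² - 18773663/117 = 73² - 18773663/117 = 5329 - 18773663/117 = -18150170/117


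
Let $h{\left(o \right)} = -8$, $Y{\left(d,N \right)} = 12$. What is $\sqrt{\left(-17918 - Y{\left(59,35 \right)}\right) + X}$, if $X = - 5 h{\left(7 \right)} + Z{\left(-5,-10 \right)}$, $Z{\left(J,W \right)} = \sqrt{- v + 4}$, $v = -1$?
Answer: $\sqrt{-17890 + \sqrt{5}} \approx 133.75 i$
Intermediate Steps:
$Z{\left(J,W \right)} = \sqrt{5}$ ($Z{\left(J,W \right)} = \sqrt{\left(-1\right) \left(-1\right) + 4} = \sqrt{1 + 4} = \sqrt{5}$)
$X = 40 + \sqrt{5}$ ($X = \left(-5\right) \left(-8\right) + \sqrt{5} = 40 + \sqrt{5} \approx 42.236$)
$\sqrt{\left(-17918 - Y{\left(59,35 \right)}\right) + X} = \sqrt{\left(-17918 - 12\right) + \left(40 + \sqrt{5}\right)} = \sqrt{-17930 + \left(40 + \sqrt{5}\right)} = \sqrt{-17890 + \sqrt{5}}$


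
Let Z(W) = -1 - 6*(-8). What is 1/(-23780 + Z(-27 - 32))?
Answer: -1/23733 ≈ -4.2135e-5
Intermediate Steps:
Z(W) = 47 (Z(W) = -1 + 48 = 47)
1/(-23780 + Z(-27 - 32)) = 1/(-23780 + 47) = 1/(-23733) = -1/23733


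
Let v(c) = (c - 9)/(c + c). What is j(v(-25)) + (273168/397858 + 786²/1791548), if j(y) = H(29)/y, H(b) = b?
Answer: 66158117854868/1514661121391 ≈ 43.678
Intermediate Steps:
v(c) = (-9 + c)/(2*c) (v(c) = (-9 + c)/((2*c)) = (-9 + c)*(1/(2*c)) = (-9 + c)/(2*c))
j(y) = 29/y
j(v(-25)) + (273168/397858 + 786²/1791548) = 29/(((½)*(-9 - 25)/(-25))) + (273168/397858 + 786²/1791548) = 29/(((½)*(-1/25)*(-34))) + (273168*(1/397858) + 617796*(1/1791548)) = 29/(17/25) + (136584/198929 + 154449/447887) = 29*(25/17) + 91898583129/89097713023 = 725/17 + 91898583129/89097713023 = 66158117854868/1514661121391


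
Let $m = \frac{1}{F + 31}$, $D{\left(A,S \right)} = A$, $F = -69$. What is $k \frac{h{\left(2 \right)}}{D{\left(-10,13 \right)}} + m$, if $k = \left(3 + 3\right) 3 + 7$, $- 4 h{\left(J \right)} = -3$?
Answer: $- \frac{289}{152} \approx -1.9013$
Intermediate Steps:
$h{\left(J \right)} = \frac{3}{4}$ ($h{\left(J \right)} = \left(- \frac{1}{4}\right) \left(-3\right) = \frac{3}{4}$)
$k = 25$ ($k = 6 \cdot 3 + 7 = 18 + 7 = 25$)
$m = - \frac{1}{38}$ ($m = \frac{1}{-69 + 31} = \frac{1}{-38} = - \frac{1}{38} \approx -0.026316$)
$k \frac{h{\left(2 \right)}}{D{\left(-10,13 \right)}} + m = 25 \frac{3}{4 \left(-10\right)} - \frac{1}{38} = 25 \cdot \frac{3}{4} \left(- \frac{1}{10}\right) - \frac{1}{38} = 25 \left(- \frac{3}{40}\right) - \frac{1}{38} = - \frac{15}{8} - \frac{1}{38} = - \frac{289}{152}$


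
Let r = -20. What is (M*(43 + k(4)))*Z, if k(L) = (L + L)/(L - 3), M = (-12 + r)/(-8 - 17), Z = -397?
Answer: -647904/25 ≈ -25916.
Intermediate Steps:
M = 32/25 (M = (-12 - 20)/(-8 - 17) = -32/(-25) = -32*(-1/25) = 32/25 ≈ 1.2800)
k(L) = 2*L/(-3 + L) (k(L) = (2*L)/(-3 + L) = 2*L/(-3 + L))
(M*(43 + k(4)))*Z = (32*(43 + 2*4/(-3 + 4))/25)*(-397) = (32*(43 + 2*4/1)/25)*(-397) = (32*(43 + 2*4*1)/25)*(-397) = (32*(43 + 8)/25)*(-397) = ((32/25)*51)*(-397) = (1632/25)*(-397) = -647904/25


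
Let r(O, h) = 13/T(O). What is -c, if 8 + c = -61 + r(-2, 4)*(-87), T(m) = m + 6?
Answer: 1407/4 ≈ 351.75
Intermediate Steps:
T(m) = 6 + m
r(O, h) = 13/(6 + O)
c = -1407/4 (c = -8 + (-61 + (13/(6 - 2))*(-87)) = -8 + (-61 + (13/4)*(-87)) = -8 + (-61 - 1131/4) = -8 - 1375/4 = -1407/4 ≈ -351.75)
-c = -1*(-1407/4) = 1407/4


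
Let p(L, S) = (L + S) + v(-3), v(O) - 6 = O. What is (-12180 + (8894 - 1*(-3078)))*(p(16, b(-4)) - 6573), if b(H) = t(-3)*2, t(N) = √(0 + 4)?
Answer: 1362400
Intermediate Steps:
t(N) = 2 (t(N) = √4 = 2)
v(O) = 6 + O
b(H) = 4 (b(H) = 2*2 = 4)
p(L, S) = 3 + L + S (p(L, S) = (L + S) + (6 - 3) = (L + S) + 3 = 3 + L + S)
(-12180 + (8894 - 1*(-3078)))*(p(16, b(-4)) - 6573) = (-12180 + (8894 - 1*(-3078)))*((3 + 16 + 4) - 6573) = (-12180 + (8894 + 3078))*(23 - 6573) = (-12180 + 11972)*(-6550) = -208*(-6550) = 1362400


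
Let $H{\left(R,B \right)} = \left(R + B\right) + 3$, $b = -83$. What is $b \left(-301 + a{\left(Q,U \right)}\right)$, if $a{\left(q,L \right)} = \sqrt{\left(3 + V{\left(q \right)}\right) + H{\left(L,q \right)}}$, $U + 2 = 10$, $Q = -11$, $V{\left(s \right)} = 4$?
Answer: $24983 - 83 \sqrt{7} \approx 24763.0$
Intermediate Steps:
$H{\left(R,B \right)} = 3 + B + R$ ($H{\left(R,B \right)} = \left(B + R\right) + 3 = 3 + B + R$)
$U = 8$ ($U = -2 + 10 = 8$)
$a{\left(q,L \right)} = \sqrt{10 + L + q}$ ($a{\left(q,L \right)} = \sqrt{\left(3 + 4\right) + \left(3 + q + L\right)} = \sqrt{7 + \left(3 + L + q\right)} = \sqrt{10 + L + q}$)
$b \left(-301 + a{\left(Q,U \right)}\right) = - 83 \left(-301 + \sqrt{10 + 8 - 11}\right) = - 83 \left(-301 + \sqrt{7}\right) = 24983 - 83 \sqrt{7}$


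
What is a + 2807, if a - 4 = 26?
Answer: 2837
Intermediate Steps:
a = 30 (a = 4 + 26 = 30)
a + 2807 = 30 + 2807 = 2837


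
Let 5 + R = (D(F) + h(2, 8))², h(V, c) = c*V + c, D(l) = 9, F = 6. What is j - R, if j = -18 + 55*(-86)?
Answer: -5832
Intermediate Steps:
h(V, c) = c + V*c (h(V, c) = V*c + c = c + V*c)
j = -4748 (j = -18 - 4730 = -4748)
R = 1084 (R = -5 + (9 + 8*(1 + 2))² = -5 + (9 + 8*3)² = -5 + (9 + 24)² = -5 + 33² = -5 + 1089 = 1084)
j - R = -4748 - 1*1084 = -4748 - 1084 = -5832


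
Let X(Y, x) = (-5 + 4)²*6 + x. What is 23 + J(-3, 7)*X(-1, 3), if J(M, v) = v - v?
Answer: 23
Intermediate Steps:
J(M, v) = 0
X(Y, x) = 6 + x (X(Y, x) = (-1)²*6 + x = 1*6 + x = 6 + x)
23 + J(-3, 7)*X(-1, 3) = 23 + 0*(6 + 3) = 23 + 0*9 = 23 + 0 = 23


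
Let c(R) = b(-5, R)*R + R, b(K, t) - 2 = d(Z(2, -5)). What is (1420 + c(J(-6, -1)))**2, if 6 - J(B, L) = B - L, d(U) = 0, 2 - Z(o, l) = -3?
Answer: 2111209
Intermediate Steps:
Z(o, l) = 5 (Z(o, l) = 2 - 1*(-3) = 2 + 3 = 5)
b(K, t) = 2 (b(K, t) = 2 + 0 = 2)
J(B, L) = 6 + L - B (J(B, L) = 6 - (B - L) = 6 + (L - B) = 6 + L - B)
c(R) = 3*R (c(R) = 2*R + R = 3*R)
(1420 + c(J(-6, -1)))**2 = (1420 + 3*(6 - 1 - 1*(-6)))**2 = (1420 + 3*(6 - 1 + 6))**2 = (1420 + 3*11)**2 = (1420 + 33)**2 = 1453**2 = 2111209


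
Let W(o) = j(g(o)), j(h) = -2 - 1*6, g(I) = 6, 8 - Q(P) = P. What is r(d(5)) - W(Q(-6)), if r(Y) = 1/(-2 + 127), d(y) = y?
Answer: 1001/125 ≈ 8.0080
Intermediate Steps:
Q(P) = 8 - P
j(h) = -8 (j(h) = -2 - 6 = -8)
W(o) = -8
r(Y) = 1/125
r(d(5)) - W(Q(-6)) = 1/125 - 1*(-8) = 1/125 + 8 = 1001/125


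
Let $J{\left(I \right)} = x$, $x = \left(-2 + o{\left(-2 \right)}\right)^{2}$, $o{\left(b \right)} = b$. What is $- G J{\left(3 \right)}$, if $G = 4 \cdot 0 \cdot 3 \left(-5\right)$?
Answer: $0$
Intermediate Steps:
$x = 16$ ($x = \left(-2 - 2\right)^{2} = \left(-4\right)^{2} = 16$)
$J{\left(I \right)} = 16$
$G = 0$ ($G = 0 \left(-15\right) = 0$)
$- G J{\left(3 \right)} = \left(-1\right) 0 \cdot 16 = 0 \cdot 16 = 0$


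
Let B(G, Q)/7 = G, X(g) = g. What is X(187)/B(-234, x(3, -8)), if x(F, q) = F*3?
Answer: -187/1638 ≈ -0.11416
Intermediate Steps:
x(F, q) = 3*F
B(G, Q) = 7*G
X(187)/B(-234, x(3, -8)) = 187/((7*(-234))) = 187/(-1638) = 187*(-1/1638) = -187/1638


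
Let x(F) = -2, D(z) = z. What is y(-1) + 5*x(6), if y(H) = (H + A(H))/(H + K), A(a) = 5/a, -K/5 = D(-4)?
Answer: -196/19 ≈ -10.316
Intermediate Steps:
K = 20 (K = -5*(-4) = 20)
y(H) = (H + 5/H)/(20 + H) (y(H) = (H + 5/H)/(H + 20) = (H + 5/H)/(20 + H))
y(-1) + 5*x(6) = (5 + (-1)²)/((-1)*(20 - 1)) + 5*(-2) = -1*(5 + 1)/19 - 10 = -1*1/19*6 - 10 = -6/19 - 10 = -196/19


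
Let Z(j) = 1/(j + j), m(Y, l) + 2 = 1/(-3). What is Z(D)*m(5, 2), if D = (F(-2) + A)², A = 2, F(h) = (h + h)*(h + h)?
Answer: -7/1944 ≈ -0.0036008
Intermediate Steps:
F(h) = 4*h² (F(h) = (2*h)*(2*h) = 4*h²)
m(Y, l) = -7/3 (m(Y, l) = -2 + 1/(-3) = -2 - ⅓ = -7/3)
D = 324 (D = (4*(-2)² + 2)² = (4*4 + 2)² = (16 + 2)² = 18² = 324)
Z(j) = 1/(2*j)
Z(D)*m(5, 2) = ((½)/324)*(-7/3) = ((½)*(1/324))*(-7/3) = (1/648)*(-7/3) = -7/1944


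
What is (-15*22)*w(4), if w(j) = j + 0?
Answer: -1320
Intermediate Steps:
w(j) = j
(-15*22)*w(4) = -15*22*4 = -330*4 = -1320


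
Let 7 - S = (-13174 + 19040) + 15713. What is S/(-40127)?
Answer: 21572/40127 ≈ 0.53759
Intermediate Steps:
S = -21572 (S = 7 - ((-13174 + 19040) + 15713) = 7 - (5866 + 15713) = 7 - 1*21579 = 7 - 21579 = -21572)
S/(-40127) = -21572/(-40127) = -21572*(-1/40127) = 21572/40127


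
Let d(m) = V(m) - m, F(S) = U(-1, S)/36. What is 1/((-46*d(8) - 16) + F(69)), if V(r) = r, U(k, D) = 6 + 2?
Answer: -9/142 ≈ -0.063380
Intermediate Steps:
U(k, D) = 8
F(S) = 2/9 (F(S) = 8/36 = 8*(1/36) = 2/9)
d(m) = 0 (d(m) = m - m = 0)
1/((-46*d(8) - 16) + F(69)) = 1/((-46*0 - 16) + 2/9) = 1/((0 - 16) + 2/9) = 1/(-16 + 2/9) = 1/(-142/9) = -9/142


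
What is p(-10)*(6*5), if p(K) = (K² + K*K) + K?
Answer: 5700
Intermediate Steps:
p(K) = K + 2*K² (p(K) = (K² + K²) + K = 2*K² + K = K + 2*K²)
p(-10)*(6*5) = (-10*(1 + 2*(-10)))*(6*5) = -10*(1 - 20)*30 = -10*(-19)*30 = 190*30 = 5700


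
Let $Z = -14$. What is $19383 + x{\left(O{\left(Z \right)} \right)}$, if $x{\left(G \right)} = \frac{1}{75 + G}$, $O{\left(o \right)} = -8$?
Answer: $\frac{1298662}{67} \approx 19383.0$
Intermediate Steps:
$19383 + x{\left(O{\left(Z \right)} \right)} = 19383 + \frac{1}{75 - 8} = 19383 + \frac{1}{67} = \frac{1298662}{67}$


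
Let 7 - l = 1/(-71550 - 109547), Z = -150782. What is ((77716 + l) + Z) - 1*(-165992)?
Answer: 16829887502/181097 ≈ 92933.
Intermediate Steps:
l = 1267680/181097 (l = 7 - 1/(-71550 - 109547) = 7 - 1/(-181097) = 7 - 1*(-1/181097) = 7 + 1/181097 = 1267680/181097 ≈ 7.0000)
((77716 + l) + Z) - 1*(-165992) = ((77716 + 1267680/181097) - 150782) - 1*(-165992) = (14075402132/181097 - 150782) + 165992 = -13230765722/181097 + 165992 = 16829887502/181097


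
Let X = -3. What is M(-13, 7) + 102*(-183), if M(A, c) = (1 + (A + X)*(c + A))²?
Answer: -9257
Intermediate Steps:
M(A, c) = (1 + (-3 + A)*(A + c))² (M(A, c) = (1 + (A - 3)*(c + A))² = (1 + (-3 + A)*(A + c))²)
M(-13, 7) + 102*(-183) = (1 + (-13)² - 3*(-13) - 3*7 - 13*7)² + 102*(-183) = (1 + 169 + 39 - 21 - 91)² - 18666 = 97² - 18666 = 9409 - 18666 = -9257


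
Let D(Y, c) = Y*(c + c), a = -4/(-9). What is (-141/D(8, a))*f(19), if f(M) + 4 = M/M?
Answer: 3807/64 ≈ 59.484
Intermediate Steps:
a = 4/9 (a = -4*(-⅑) = 4/9 ≈ 0.44444)
D(Y, c) = 2*Y*c (D(Y, c) = Y*(2*c) = 2*Y*c)
f(M) = -3 (f(M) = -4 + M/M = -4 + 1 = -3)
(-141/D(8, a))*f(19) = -141/(2*8*(4/9))*(-3) = -141/64/9*(-3) = -141*9/64*(-3) = -1269/64*(-3) = 3807/64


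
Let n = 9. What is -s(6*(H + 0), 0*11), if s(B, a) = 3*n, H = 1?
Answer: -27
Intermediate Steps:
s(B, a) = 27 (s(B, a) = 3*9 = 27)
-s(6*(H + 0), 0*11) = -1*27 = -27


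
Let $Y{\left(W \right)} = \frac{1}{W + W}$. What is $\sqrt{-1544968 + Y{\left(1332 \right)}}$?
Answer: $\frac{i \sqrt{304568811574}}{444} \approx 1243.0 i$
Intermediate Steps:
$Y{\left(W \right)} = \frac{1}{2 W}$
$\sqrt{-1544968 + Y{\left(1332 \right)}} = \sqrt{-1544968 + \frac{1}{2 \cdot 1332}} = \sqrt{-1544968 + \frac{1}{2} \cdot \frac{1}{1332}} = \sqrt{-1544968 + \frac{1}{2664}} = \sqrt{- \frac{4115794751}{2664}} = \frac{i \sqrt{304568811574}}{444}$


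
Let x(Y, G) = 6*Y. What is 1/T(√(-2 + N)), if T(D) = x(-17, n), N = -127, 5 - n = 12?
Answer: -1/102 ≈ -0.0098039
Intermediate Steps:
n = -7 (n = 5 - 1*12 = 5 - 12 = -7)
T(D) = -102 (T(D) = 6*(-17) = -102)
1/T(√(-2 + N)) = 1/(-102) = -1/102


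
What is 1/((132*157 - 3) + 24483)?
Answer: 1/45204 ≈ 2.2122e-5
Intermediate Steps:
1/((132*157 - 3) + 24483) = 1/((20724 - 3) + 24483) = 1/(20721 + 24483) = 1/45204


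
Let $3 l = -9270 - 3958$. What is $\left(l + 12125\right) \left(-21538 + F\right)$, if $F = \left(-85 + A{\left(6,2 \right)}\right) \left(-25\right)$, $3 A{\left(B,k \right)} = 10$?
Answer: $- \frac{1353844883}{9} \approx -1.5043 \cdot 10^{8}$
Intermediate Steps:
$A{\left(B,k \right)} = \frac{10}{3}$ ($A{\left(B,k \right)} = \frac{1}{3} \cdot 10 = \frac{10}{3}$)
$F = \frac{6125}{3}$ ($F = \left(-85 + \frac{10}{3}\right) \left(-25\right) = \left(- \frac{245}{3}\right) \left(-25\right) = \frac{6125}{3} \approx 2041.7$)
$l = - \frac{13228}{3}$ ($l = \frac{-9270 - 3958}{3} = \frac{1}{3} \left(-13228\right) = - \frac{13228}{3} \approx -4409.3$)
$\left(l + 12125\right) \left(-21538 + F\right) = \left(- \frac{13228}{3} + 12125\right) \left(-21538 + \frac{6125}{3}\right) = \frac{23147}{3} \left(- \frac{58489}{3}\right) = - \frac{1353844883}{9}$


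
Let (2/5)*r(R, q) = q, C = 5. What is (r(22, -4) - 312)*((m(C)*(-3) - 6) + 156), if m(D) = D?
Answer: -43470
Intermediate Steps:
r(R, q) = 5*q/2
(r(22, -4) - 312)*((m(C)*(-3) - 6) + 156) = ((5/2)*(-4) - 312)*((5*(-3) - 6) + 156) = (-10 - 312)*((-15 - 6) + 156) = -322*(-21 + 156) = -322*135 = -43470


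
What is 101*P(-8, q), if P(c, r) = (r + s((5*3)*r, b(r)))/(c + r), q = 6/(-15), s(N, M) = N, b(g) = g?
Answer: 1616/21 ≈ 76.952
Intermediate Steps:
q = -2/5 (q = 6*(-1/15) = -2/5 ≈ -0.40000)
P(c, r) = 16*r/(c + r) (P(c, r) = (r + (5*3)*r)/(c + r) = (r + 15*r)/(c + r) = (16*r)/(c + r) = 16*r/(c + r))
101*P(-8, q) = 101*(16*(-2/5)/(-8 - 2/5)) = 101*(16*(-2/5)/(-42/5)) = 101*(16*(-2/5)*(-5/42)) = 101*(16/21) = 1616/21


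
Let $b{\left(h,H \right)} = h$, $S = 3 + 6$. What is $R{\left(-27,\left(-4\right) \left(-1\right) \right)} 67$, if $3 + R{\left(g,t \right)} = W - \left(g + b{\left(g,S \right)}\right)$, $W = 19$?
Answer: $4690$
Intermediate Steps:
$S = 9$
$R{\left(g,t \right)} = 16 - 2 g$ ($R{\left(g,t \right)} = -3 - \left(-19 + 2 g\right) = 16 - 2 g$)
$R{\left(-27,\left(-4\right) \left(-1\right) \right)} 67 = \left(16 - -54\right) 67 = \left(16 + 54\right) 67 = 70 \cdot 67 = 4690$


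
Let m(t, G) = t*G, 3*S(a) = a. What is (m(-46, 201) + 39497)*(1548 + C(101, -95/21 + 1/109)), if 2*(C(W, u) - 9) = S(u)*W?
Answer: 307654243052/6867 ≈ 4.4802e+7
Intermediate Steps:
S(a) = a/3
C(W, u) = 9 + W*u/6 (C(W, u) = 9 + ((u/3)*W)/2 = 9 + (W*u/3)/2 = 9 + W*u/6)
m(t, G) = G*t
(m(-46, 201) + 39497)*(1548 + C(101, -95/21 + 1/109)) = (201*(-46) + 39497)*(1548 + (9 + (⅙)*101*(-95/21 + 1/109))) = (-9246 + 39497)*(1548 + (9 + (⅙)*101*(-95*1/21 + 1*(1/109)))) = 30251*(1548 + (9 + (⅙)*101*(-95/21 + 1/109))) = 30251*(1548 + (9 + (⅙)*101*(-10334/2289))) = 30251*(1548 + (9 - 521867/6867)) = 30251*(1548 - 460064/6867) = 30251*(10170052/6867) = 307654243052/6867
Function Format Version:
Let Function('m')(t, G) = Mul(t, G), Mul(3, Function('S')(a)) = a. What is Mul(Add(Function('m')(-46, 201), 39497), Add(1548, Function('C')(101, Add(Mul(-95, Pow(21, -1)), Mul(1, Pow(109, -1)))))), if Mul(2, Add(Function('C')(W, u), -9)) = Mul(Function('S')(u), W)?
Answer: Rational(307654243052, 6867) ≈ 4.4802e+7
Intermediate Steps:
Function('S')(a) = Mul(Rational(1, 3), a)
Function('C')(W, u) = Add(9, Mul(Rational(1, 6), W, u)) (Function('C')(W, u) = Add(9, Mul(Rational(1, 2), Mul(Mul(Rational(1, 3), u), W))) = Add(9, Mul(Rational(1, 2), Mul(Rational(1, 3), W, u))) = Add(9, Mul(Rational(1, 6), W, u)))
Function('m')(t, G) = Mul(G, t)
Mul(Add(Function('m')(-46, 201), 39497), Add(1548, Function('C')(101, Add(Mul(-95, Pow(21, -1)), Mul(1, Pow(109, -1)))))) = Mul(Add(Mul(201, -46), 39497), Add(1548, Add(9, Mul(Rational(1, 6), 101, Add(Mul(-95, Pow(21, -1)), Mul(1, Pow(109, -1))))))) = Mul(Add(-9246, 39497), Add(1548, Add(9, Mul(Rational(1, 6), 101, Add(Mul(-95, Rational(1, 21)), Mul(1, Rational(1, 109))))))) = Mul(30251, Add(1548, Add(9, Mul(Rational(1, 6), 101, Add(Rational(-95, 21), Rational(1, 109)))))) = Mul(30251, Add(1548, Add(9, Mul(Rational(1, 6), 101, Rational(-10334, 2289))))) = Mul(30251, Add(1548, Add(9, Rational(-521867, 6867)))) = Mul(30251, Add(1548, Rational(-460064, 6867))) = Mul(30251, Rational(10170052, 6867)) = Rational(307654243052, 6867)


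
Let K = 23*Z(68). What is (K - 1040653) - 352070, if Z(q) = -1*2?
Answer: -1392769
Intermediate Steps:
Z(q) = -2
K = -46 (K = 23*(-2) = -46)
(K - 1040653) - 352070 = (-46 - 1040653) - 352070 = -1040699 - 352070 = -1392769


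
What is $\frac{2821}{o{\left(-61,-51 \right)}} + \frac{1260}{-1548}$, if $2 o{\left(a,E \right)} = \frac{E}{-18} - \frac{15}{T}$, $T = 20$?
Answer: $\frac{2910397}{1075} \approx 2707.3$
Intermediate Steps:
$o{\left(a,E \right)} = - \frac{3}{8} - \frac{E}{36}$ ($o{\left(a,E \right)} = \frac{\frac{E}{-18} - \frac{15}{20}}{2} = \frac{E \left(- \frac{1}{18}\right) - \frac{3}{4}}{2} = \frac{- \frac{E}{18} - \frac{3}{4}}{2} = \frac{- \frac{3}{4} - \frac{E}{18}}{2} = - \frac{3}{8} - \frac{E}{36}$)
$\frac{2821}{o{\left(-61,-51 \right)}} + \frac{1260}{-1548} = \frac{2821}{- \frac{3}{8} - - \frac{17}{12}} + \frac{1260}{-1548} = \frac{2821}{- \frac{3}{8} + \frac{17}{12}} + 1260 \left(- \frac{1}{1548}\right) = \frac{2821}{\frac{25}{24}} - \frac{35}{43} = 2821 \cdot \frac{24}{25} - \frac{35}{43} = \frac{67704}{25} - \frac{35}{43} = \frac{2910397}{1075}$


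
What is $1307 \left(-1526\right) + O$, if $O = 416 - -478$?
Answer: $-1993588$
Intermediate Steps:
$O = 894$ ($O = 416 + 478 = 894$)
$1307 \left(-1526\right) + O = 1307 \left(-1526\right) + 894 = -1994482 + 894 = -1993588$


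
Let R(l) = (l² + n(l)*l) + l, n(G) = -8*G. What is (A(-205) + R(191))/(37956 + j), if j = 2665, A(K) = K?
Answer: -36483/5803 ≈ -6.2869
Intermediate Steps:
R(l) = l - 7*l² (R(l) = (l² + (-8*l)*l) + l = (l² - 8*l²) + l = -7*l² + l = l - 7*l²)
(A(-205) + R(191))/(37956 + j) = (-205 + 191*(1 - 7*191))/(37956 + 2665) = (-205 + 191*(1 - 1337))/40621 = (-205 + 191*(-1336))*(1/40621) = (-205 - 255176)*(1/40621) = -255381*1/40621 = -36483/5803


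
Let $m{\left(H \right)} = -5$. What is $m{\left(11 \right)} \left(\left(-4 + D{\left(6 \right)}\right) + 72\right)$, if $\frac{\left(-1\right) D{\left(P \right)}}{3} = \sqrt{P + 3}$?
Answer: $-295$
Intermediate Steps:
$D{\left(P \right)} = - 3 \sqrt{3 + P}$ ($D{\left(P \right)} = - 3 \sqrt{P + 3} = - 3 \sqrt{3 + P}$)
$m{\left(11 \right)} \left(\left(-4 + D{\left(6 \right)}\right) + 72\right) = - 5 \left(\left(-4 - 3 \sqrt{3 + 6}\right) + 72\right) = - 5 \left(\left(-4 - 3 \sqrt{9}\right) + 72\right) = - 5 \left(\left(-4 - 9\right) + 72\right) = - 5 \left(-13 + 72\right) = \left(-5\right) 59 = -295$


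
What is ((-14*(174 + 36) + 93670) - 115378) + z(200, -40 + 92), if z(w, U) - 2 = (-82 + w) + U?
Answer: -24476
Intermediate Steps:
z(w, U) = -80 + U + w (z(w, U) = 2 + ((-82 + w) + U) = 2 + (-82 + U + w) = -80 + U + w)
((-14*(174 + 36) + 93670) - 115378) + z(200, -40 + 92) = ((-14*(174 + 36) + 93670) - 115378) + (-80 + (-40 + 92) + 200) = ((-14*210 + 93670) - 115378) + (-80 + 52 + 200) = ((-2940 + 93670) - 115378) + 172 = (90730 - 115378) + 172 = -24648 + 172 = -24476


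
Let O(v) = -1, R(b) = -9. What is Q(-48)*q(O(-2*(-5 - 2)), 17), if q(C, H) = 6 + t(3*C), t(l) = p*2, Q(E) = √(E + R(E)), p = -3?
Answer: 0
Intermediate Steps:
Q(E) = √(-9 + E) (Q(E) = √(E - 9) = √(-9 + E))
t(l) = -6 (t(l) = -3*2 = -6)
q(C, H) = 0 (q(C, H) = 6 - 6 = 0)
Q(-48)*q(O(-2*(-5 - 2)), 17) = √(-9 - 48)*0 = √(-57)*0 = (I*√57)*0 = 0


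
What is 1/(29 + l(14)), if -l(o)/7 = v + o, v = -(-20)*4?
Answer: -1/629 ≈ -0.0015898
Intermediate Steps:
v = 80 (v = -4*(-20) = 80)
l(o) = -560 - 7*o (l(o) = -7*(80 + o) = -560 - 7*o)
1/(29 + l(14)) = 1/(29 + (-560 - 7*14)) = 1/(29 + (-560 - 98)) = 1/(29 - 658) = 1/(-629) = -1/629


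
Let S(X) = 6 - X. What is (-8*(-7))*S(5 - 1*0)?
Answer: 56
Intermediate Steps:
(-8*(-7))*S(5 - 1*0) = (-8*(-7))*(6 - (5 - 1*0)) = 56*(6 - (5 + 0)) = 56*(6 - 1*5) = 56*(6 - 5) = 56*1 = 56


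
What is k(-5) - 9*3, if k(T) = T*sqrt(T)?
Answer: -27 - 5*I*sqrt(5) ≈ -27.0 - 11.18*I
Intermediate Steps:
k(T) = T**(3/2)
k(-5) - 9*3 = (-5)**(3/2) - 9*3 = -5*I*sqrt(5) - 27 = -27 - 5*I*sqrt(5)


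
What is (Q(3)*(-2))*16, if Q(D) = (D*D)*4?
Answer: -1152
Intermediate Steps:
Q(D) = 4*D² (Q(D) = D²*4 = 4*D²)
(Q(3)*(-2))*16 = ((4*3²)*(-2))*16 = ((4*9)*(-2))*16 = (36*(-2))*16 = -72*16 = -1152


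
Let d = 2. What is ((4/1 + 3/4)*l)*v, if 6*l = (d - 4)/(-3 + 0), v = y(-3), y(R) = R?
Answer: -19/12 ≈ -1.5833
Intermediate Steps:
v = -3
l = ⅑ (l = ((2 - 4)/(-3 + 0))/6 = (-2/(-3))/6 = (-2*(-⅓))/6 = (⅙)*(⅔) = ⅑ ≈ 0.11111)
((4/1 + 3/4)*l)*v = ((4/1 + 3/4)*(⅑))*(-3) = ((4*1 + 3*(¼))*(⅑))*(-3) = ((4 + ¾)*(⅑))*(-3) = ((19/4)*(⅑))*(-3) = (19/36)*(-3) = -19/12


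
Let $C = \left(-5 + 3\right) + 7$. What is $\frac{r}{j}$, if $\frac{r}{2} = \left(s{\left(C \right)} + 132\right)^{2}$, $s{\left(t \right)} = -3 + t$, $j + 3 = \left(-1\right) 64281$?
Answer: $- \frac{8978}{16071} \approx -0.55865$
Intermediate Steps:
$j = -64284$ ($j = -3 - 64281 = -64284$)
$C = 5$ ($C = -2 + 7 = 5$)
$r = 35912$ ($r = 2 \left(\left(-3 + 5\right) + 132\right)^{2} = 2 \left(2 + 132\right)^{2} = 2 \cdot 134^{2} = 2 \cdot 17956 = 35912$)
$\frac{r}{j} = \frac{35912}{-64284} = 35912 \left(- \frac{1}{64284}\right) = - \frac{8978}{16071}$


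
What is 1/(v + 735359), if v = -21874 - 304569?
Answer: 1/408916 ≈ 2.4455e-6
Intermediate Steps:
v = -326443
1/(v + 735359) = 1/(-326443 + 735359) = 1/408916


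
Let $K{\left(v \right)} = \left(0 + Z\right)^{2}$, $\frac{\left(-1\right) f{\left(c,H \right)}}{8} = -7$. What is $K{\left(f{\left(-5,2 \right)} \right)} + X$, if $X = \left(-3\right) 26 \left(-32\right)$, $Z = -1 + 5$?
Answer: $2512$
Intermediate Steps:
$f{\left(c,H \right)} = 56$ ($f{\left(c,H \right)} = \left(-8\right) \left(-7\right) = 56$)
$Z = 4$
$K{\left(v \right)} = 16$ ($K{\left(v \right)} = \left(0 + 4\right)^{2} = 4^{2} = 16$)
$X = 2496$ ($X = \left(-78\right) \left(-32\right) = 2496$)
$K{\left(f{\left(-5,2 \right)} \right)} + X = 16 + 2496 = 2512$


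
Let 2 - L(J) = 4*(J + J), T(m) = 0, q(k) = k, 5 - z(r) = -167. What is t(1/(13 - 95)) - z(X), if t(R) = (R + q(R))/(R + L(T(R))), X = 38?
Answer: -28038/163 ≈ -172.01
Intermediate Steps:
z(r) = 172 (z(r) = 5 - 1*(-167) = 5 + 167 = 172)
L(J) = 2 - 8*J (L(J) = 2 - 4*(J + J) = 2 - 4*2*J = 2 - 8*J)
t(R) = 2*R/(2 + R) (t(R) = (R + R)/(R + (2 - 8*0)) = (2*R)/(R + (2 + 0)) = (2*R)/(R + 2) = (2*R)/(2 + R) = 2*R/(2 + R))
t(1/(13 - 95)) - z(X) = 2/((13 - 95)*(2 + 1/(13 - 95))) - 1*172 = 2/(-82*(2 + 1/(-82))) - 172 = 2*(-1/82)/(2 - 1/82) - 172 = 2*(-1/82)/(163/82) - 172 = 2*(-1/82)*(82/163) - 172 = -2/163 - 172 = -28038/163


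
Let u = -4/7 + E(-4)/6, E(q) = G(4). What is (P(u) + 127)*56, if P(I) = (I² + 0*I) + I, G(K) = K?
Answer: 448424/63 ≈ 7117.8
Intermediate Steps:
E(q) = 4
u = 2/21 (u = -4/7 + 4/6 = -4*⅐ + 4*(⅙) = -4/7 + ⅔ = 2/21 ≈ 0.095238)
P(I) = I + I² (P(I) = (I² + 0) + I = I² + I = I + I²)
(P(u) + 127)*56 = (2*(1 + 2/21)/21 + 127)*56 = ((2/21)*(23/21) + 127)*56 = (46/441 + 127)*56 = (56053/441)*56 = 448424/63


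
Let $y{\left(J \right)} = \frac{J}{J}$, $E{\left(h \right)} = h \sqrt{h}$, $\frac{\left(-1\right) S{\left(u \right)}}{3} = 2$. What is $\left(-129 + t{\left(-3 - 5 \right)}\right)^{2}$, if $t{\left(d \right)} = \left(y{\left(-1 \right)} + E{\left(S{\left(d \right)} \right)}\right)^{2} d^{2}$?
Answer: $189365377 + 21333504 i \sqrt{6} \approx 1.8937 \cdot 10^{8} + 5.2256 \cdot 10^{7} i$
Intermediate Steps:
$S{\left(u \right)} = -6$ ($S{\left(u \right)} = \left(-3\right) 2 = -6$)
$E{\left(h \right)} = h^{\frac{3}{2}}$
$y{\left(J \right)} = 1$
$t{\left(d \right)} = d^{2} \left(1 - 6 i \sqrt{6}\right)^{2}$ ($t{\left(d \right)} = \left(1 + \left(-6\right)^{\frac{3}{2}}\right)^{2} d^{2} = \left(1 - 6 i \sqrt{6}\right)^{2} d^{2} = d^{2} \left(1 - 6 i \sqrt{6}\right)^{2}$)
$\left(-129 + t{\left(-3 - 5 \right)}\right)^{2} = \left(-129 + \left(-3 - 5\right)^{2} \left(1 - 6 i \sqrt{6}\right)^{2}\right)^{2} = \left(-129 + \left(-8\right)^{2} \left(1 - 6 i \sqrt{6}\right)^{2}\right)^{2} = \left(-129 + 64 \left(1 - 6 i \sqrt{6}\right)^{2}\right)^{2}$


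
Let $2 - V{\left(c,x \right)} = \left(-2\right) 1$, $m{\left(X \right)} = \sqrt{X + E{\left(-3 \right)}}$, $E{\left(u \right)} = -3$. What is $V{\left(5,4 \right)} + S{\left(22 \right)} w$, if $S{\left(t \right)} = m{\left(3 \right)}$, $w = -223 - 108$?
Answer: $4$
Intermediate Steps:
$w = -331$ ($w = -223 - 108 = -331$)
$m{\left(X \right)} = \sqrt{-3 + X}$ ($m{\left(X \right)} = \sqrt{X - 3} = \sqrt{-3 + X}$)
$V{\left(c,x \right)} = 4$ ($V{\left(c,x \right)} = 2 - \left(-2\right) 1 = 2 - -2 = 2 + 2 = 4$)
$S{\left(t \right)} = 0$ ($S{\left(t \right)} = \sqrt{-3 + 3} = \sqrt{0} = 0$)
$V{\left(5,4 \right)} + S{\left(22 \right)} w = 4 + 0 \left(-331\right) = 4 + 0 = 4$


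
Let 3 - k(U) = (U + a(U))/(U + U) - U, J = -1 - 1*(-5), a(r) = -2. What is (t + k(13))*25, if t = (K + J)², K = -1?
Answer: 15975/26 ≈ 614.42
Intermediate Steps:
J = 4 (J = -1 + 5 = 4)
t = 9 (t = (-1 + 4)² = 3² = 9)
k(U) = 3 + U - (-2 + U)/(2*U) (k(U) = 3 - ((U - 2)/(U + U) - U) = 3 - ((-2 + U)/((2*U)) - U) = 3 - ((-2 + U)*(1/(2*U)) - U) = 3 - ((-2 + U)/(2*U) - U) = 3 - (-U + (-2 + U)/(2*U)) = 3 + (U - (-2 + U)/(2*U)) = 3 + U - (-2 + U)/(2*U))
(t + k(13))*25 = (9 + (5/2 + 13 + 1/13))*25 = (9 + 405/26)*25 = (639/26)*25 = 15975/26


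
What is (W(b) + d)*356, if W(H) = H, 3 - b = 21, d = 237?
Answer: 77964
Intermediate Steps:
b = -18 (b = 3 - 1*21 = 3 - 21 = -18)
(W(b) + d)*356 = (-18 + 237)*356 = 219*356 = 77964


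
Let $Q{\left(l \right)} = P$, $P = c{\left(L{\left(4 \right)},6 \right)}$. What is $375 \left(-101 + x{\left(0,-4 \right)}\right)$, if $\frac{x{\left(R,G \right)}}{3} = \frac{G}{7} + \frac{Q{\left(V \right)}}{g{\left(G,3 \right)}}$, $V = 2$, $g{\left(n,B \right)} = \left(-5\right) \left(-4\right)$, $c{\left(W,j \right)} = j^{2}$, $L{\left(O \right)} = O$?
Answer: $- \frac{255450}{7} \approx -36493.0$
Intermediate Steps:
$g{\left(n,B \right)} = 20$
$P = 36$ ($P = 6^{2} = 36$)
$Q{\left(l \right)} = 36$
$x{\left(R,G \right)} = \frac{27}{5} + \frac{3 G}{7}$ ($x{\left(R,G \right)} = 3 \left(\frac{G}{7} + \frac{36}{20}\right) = 3 \left(G \frac{1}{7} + 36 \cdot \frac{1}{20}\right) = 3 \left(\frac{G}{7} + \frac{9}{5}\right) = 3 \left(\frac{9}{5} + \frac{G}{7}\right) = \frac{27}{5} + \frac{3 G}{7}$)
$375 \left(-101 + x{\left(0,-4 \right)}\right) = 375 \left(-101 + \left(\frac{27}{5} + \frac{3}{7} \left(-4\right)\right)\right) = 375 \left(-101 + \left(\frac{27}{5} - \frac{12}{7}\right)\right) = 375 \left(-101 + \frac{129}{35}\right) = 375 \left(- \frac{3406}{35}\right) = - \frac{255450}{7}$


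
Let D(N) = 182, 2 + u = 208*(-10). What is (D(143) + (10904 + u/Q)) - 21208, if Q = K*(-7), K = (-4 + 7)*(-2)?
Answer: -71201/7 ≈ -10172.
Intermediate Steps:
u = -2082 (u = -2 + 208*(-10) = -2 - 2080 = -2082)
K = -6 (K = 3*(-2) = -6)
Q = 42 (Q = -6*(-7) = 42)
(D(143) + (10904 + u/Q)) - 21208 = (182 + (10904 - 2082/42)) - 21208 = (182 + (10904 - 2082*1/42)) - 21208 = (182 + (10904 - 347/7)) - 21208 = (182 + 75981/7) - 21208 = 77255/7 - 21208 = -71201/7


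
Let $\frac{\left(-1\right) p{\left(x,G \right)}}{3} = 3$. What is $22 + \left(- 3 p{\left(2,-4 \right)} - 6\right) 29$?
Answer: $631$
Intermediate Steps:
$p{\left(x,G \right)} = -9$ ($p{\left(x,G \right)} = \left(-3\right) 3 = -9$)
$22 + \left(- 3 p{\left(2,-4 \right)} - 6\right) 29 = 22 + \left(\left(-3\right) \left(-9\right) - 6\right) 29 = 22 + \left(27 - 6\right) 29 = 22 + 21 \cdot 29 = 22 + 609 = 631$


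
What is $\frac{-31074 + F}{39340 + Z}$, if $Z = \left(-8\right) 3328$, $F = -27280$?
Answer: $- \frac{29177}{6358} \approx -4.589$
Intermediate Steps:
$Z = -26624$
$\frac{-31074 + F}{39340 + Z} = \frac{-31074 - 27280}{39340 - 26624} = - \frac{58354}{12716} = \left(-58354\right) \frac{1}{12716} = - \frac{29177}{6358}$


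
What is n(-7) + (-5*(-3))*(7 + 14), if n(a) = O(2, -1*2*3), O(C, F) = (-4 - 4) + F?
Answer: 301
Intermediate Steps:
O(C, F) = -8 + F
n(a) = -14 (n(a) = -8 - 1*2*3 = -8 - 2*3 = -8 - 6 = -14)
n(-7) + (-5*(-3))*(7 + 14) = -14 + (-5*(-3))*(7 + 14) = -14 + 15*21 = -14 + 315 = 301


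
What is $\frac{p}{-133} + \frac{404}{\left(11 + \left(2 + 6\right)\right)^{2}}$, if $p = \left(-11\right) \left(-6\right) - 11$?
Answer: $\frac{1783}{2527} \approx 0.70558$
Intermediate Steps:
$p = 55$ ($p = 66 - 11 = 55$)
$\frac{p}{-133} + \frac{404}{\left(11 + \left(2 + 6\right)\right)^{2}} = \frac{55}{-133} + \frac{404}{\left(11 + \left(2 + 6\right)\right)^{2}} = 55 \left(- \frac{1}{133}\right) + \frac{404}{\left(11 + 8\right)^{2}} = - \frac{55}{133} + \frac{404}{19^{2}} = - \frac{55}{133} + \frac{404}{361} = \frac{1783}{2527}$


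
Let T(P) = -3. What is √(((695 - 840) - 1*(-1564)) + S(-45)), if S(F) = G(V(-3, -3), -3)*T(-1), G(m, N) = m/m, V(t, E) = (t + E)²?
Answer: 2*√354 ≈ 37.630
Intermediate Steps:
V(t, E) = (E + t)²
G(m, N) = 1
S(F) = -3 (S(F) = 1*(-3) = -3)
√(((695 - 840) - 1*(-1564)) + S(-45)) = √(((695 - 840) - 1*(-1564)) - 3) = √((-145 + 1564) - 3) = √(1419 - 3) = √1416 = 2*√354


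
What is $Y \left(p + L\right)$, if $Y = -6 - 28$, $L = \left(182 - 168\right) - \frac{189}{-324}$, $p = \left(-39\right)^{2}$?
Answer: $- \frac{313259}{6} \approx -52210.0$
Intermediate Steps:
$p = 1521$
$L = \frac{175}{12}$ ($L = 14 - - \frac{7}{12} = 14 + \frac{7}{12} = \frac{175}{12} \approx 14.583$)
$Y = -34$ ($Y = -6 - 28 = -34$)
$Y \left(p + L\right) = - 34 \left(1521 + \frac{175}{12}\right) = \left(-34\right) \frac{18427}{12} = - \frac{313259}{6}$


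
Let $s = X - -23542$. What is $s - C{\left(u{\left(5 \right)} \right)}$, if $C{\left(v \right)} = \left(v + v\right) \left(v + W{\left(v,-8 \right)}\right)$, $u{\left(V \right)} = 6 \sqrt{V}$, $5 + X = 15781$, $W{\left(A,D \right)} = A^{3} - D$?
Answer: $-25842 - 96 \sqrt{5} \approx -26057.0$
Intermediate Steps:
$X = 15776$ ($X = -5 + 15781 = 15776$)
$C{\left(v \right)} = 2 v \left(8 + v + v^{3}\right)$ ($C{\left(v \right)} = \left(v + v\right) \left(v + \left(v^{3} - -8\right)\right) = 2 v \left(v + \left(v^{3} + 8\right)\right) = 2 v \left(v + \left(8 + v^{3}\right)\right) = 2 v \left(8 + v + v^{3}\right)$)
$s = 39318$ ($s = 15776 - -23542 = 15776 + 23542 = 39318$)
$s - C{\left(u{\left(5 \right)} \right)} = 39318 - 2 \cdot 6 \sqrt{5} \left(8 + 6 \sqrt{5} + \left(6 \sqrt{5}\right)^{3}\right) = 39318 - 2 \cdot 6 \sqrt{5} \left(8 + 6 \sqrt{5} + 1080 \sqrt{5}\right) = 39318 - 2 \cdot 6 \sqrt{5} \left(8 + 1086 \sqrt{5}\right) = 39318 - 12 \sqrt{5} \left(8 + 1086 \sqrt{5}\right)$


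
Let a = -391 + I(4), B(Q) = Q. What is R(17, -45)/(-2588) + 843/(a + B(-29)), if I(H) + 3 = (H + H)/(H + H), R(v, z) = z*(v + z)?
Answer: -678351/273034 ≈ -2.4845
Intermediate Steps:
I(H) = -2 (I(H) = -3 + (H + H)/(H + H) = -3 + (2*H)/((2*H)) = -3 + (2*H)*(1/(2*H)) = -3 + 1 = -2)
a = -393 (a = -391 - 2 = -393)
R(17, -45)/(-2588) + 843/(a + B(-29)) = -45*(17 - 45)/(-2588) + 843/(-393 - 29) = -45*(-28)*(-1/2588) + 843/(-422) = 1260*(-1/2588) + 843*(-1/422) = -315/647 - 843/422 = -678351/273034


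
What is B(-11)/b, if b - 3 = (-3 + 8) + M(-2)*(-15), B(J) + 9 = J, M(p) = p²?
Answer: 5/13 ≈ 0.38462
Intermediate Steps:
B(J) = -9 + J
b = -52 (b = 3 + ((-3 + 8) + (-2)²*(-15)) = 3 + (5 + 4*(-15)) = 3 + (5 - 60) = 3 - 55 = -52)
B(-11)/b = (-9 - 11)/(-52) = -20*(-1/52) = 5/13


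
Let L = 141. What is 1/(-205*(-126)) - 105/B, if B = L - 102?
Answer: -904037/335790 ≈ -2.6923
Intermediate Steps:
B = 39 (B = 141 - 102 = 39)
1/(-205*(-126)) - 105/B = 1/(-205*(-126)) - 105/39 = -1/205*(-1/126) - 105*1/39 = 1/25830 - 35/13 = -904037/335790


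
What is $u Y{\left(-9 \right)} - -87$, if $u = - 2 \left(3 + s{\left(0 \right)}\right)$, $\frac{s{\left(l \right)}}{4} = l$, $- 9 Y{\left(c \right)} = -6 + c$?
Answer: $77$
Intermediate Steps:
$Y{\left(c \right)} = \frac{2}{3} - \frac{c}{9}$ ($Y{\left(c \right)} = - \frac{-6 + c}{9} = \frac{2}{3} - \frac{c}{9}$)
$s{\left(l \right)} = 4 l$
$u = -6$ ($u = - 2 \left(3 + 4 \cdot 0\right) = - 2 \left(3 + 0\right) = \left(-2\right) 3 = -6$)
$u Y{\left(-9 \right)} - -87 = - 6 \left(\frac{2}{3} - -1\right) - -87 = - 6 \left(\frac{2}{3} + 1\right) + 87 = \left(-6\right) \frac{5}{3} + 87 = -10 + 87 = 77$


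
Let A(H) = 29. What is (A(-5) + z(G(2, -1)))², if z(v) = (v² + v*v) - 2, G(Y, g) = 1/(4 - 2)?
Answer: 3025/4 ≈ 756.25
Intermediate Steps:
G(Y, g) = ½ (G(Y, g) = 1/2 = ½)
z(v) = -2 + 2*v² (z(v) = (v² + v²) - 2 = 2*v² - 2 = -2 + 2*v²)
(A(-5) + z(G(2, -1)))² = (29 + (-2 + 2*(½)²))² = (29 + (-2 + 2*(¼)))² = (29 + (-2 + ½))² = (29 - 3/2)² = (55/2)² = 3025/4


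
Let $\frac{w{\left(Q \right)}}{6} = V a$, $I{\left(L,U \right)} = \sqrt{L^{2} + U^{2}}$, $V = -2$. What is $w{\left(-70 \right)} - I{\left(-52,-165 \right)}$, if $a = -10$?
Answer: $-53$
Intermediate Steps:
$w{\left(Q \right)} = 120$ ($w{\left(Q \right)} = 6 \left(\left(-2\right) \left(-10\right)\right) = 6 \cdot 20 = 120$)
$w{\left(-70 \right)} - I{\left(-52,-165 \right)} = 120 - \sqrt{\left(-52\right)^{2} + \left(-165\right)^{2}} = 120 - \sqrt{2704 + 27225} = 120 - \sqrt{29929} = 120 - 173 = -53$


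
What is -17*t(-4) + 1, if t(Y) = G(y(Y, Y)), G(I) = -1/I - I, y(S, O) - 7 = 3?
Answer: 1727/10 ≈ 172.70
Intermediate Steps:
y(S, O) = 10 (y(S, O) = 7 + 3 = 10)
G(I) = -I - 1/I
t(Y) = -101/10 (t(Y) = -1*10 - 1/10 = -10 - 1*1/10 = -10 - 1/10 = -101/10)
-17*t(-4) + 1 = -17*(-101/10) + 1 = 1717/10 + 1 = 1727/10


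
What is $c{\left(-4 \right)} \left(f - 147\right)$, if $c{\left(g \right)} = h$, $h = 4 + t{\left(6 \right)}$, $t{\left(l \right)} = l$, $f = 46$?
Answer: $-1010$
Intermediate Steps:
$h = 10$ ($h = 4 + 6 = 10$)
$c{\left(g \right)} = 10$
$c{\left(-4 \right)} \left(f - 147\right) = 10 \left(46 - 147\right) = 10 \left(-101\right) = -1010$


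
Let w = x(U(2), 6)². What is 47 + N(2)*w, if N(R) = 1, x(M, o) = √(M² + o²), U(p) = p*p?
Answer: 99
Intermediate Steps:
U(p) = p²
w = 52 (w = (√((2²)² + 6²))² = (√(4² + 36))² = (√(16 + 36))² = (√52)² = (2*√13)² = 52)
47 + N(2)*w = 47 + 1*52 = 47 + 52 = 99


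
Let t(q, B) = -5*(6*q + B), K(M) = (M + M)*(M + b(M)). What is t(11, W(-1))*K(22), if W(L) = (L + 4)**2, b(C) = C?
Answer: -726000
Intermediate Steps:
W(L) = (4 + L)**2
K(M) = 4*M**2 (K(M) = (M + M)*(M + M) = (2*M)*(2*M) = 4*M**2)
t(q, B) = -30*q - 5*B (t(q, B) = -5*(B + 6*q) = -30*q - 5*B)
t(11, W(-1))*K(22) = (-30*11 - 5*(4 - 1)**2)*(4*22**2) = (-330 - 5*3**2)*(4*484) = (-330 - 5*9)*1936 = (-330 - 45)*1936 = -375*1936 = -726000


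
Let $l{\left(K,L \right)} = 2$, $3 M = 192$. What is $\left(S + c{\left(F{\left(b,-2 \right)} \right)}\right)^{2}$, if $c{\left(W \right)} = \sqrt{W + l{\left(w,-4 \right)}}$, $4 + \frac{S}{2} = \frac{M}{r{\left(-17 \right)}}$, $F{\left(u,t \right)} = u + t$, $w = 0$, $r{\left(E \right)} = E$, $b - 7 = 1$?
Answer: $\frac{72008}{289} - \frac{1056 \sqrt{2}}{17} \approx 161.31$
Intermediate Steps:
$b = 8$ ($b = 7 + 1 = 8$)
$M = 64$ ($M = \frac{1}{3} \cdot 192 = 64$)
$F{\left(u,t \right)} = t + u$
$S = - \frac{264}{17}$ ($S = -8 + 2 \frac{64}{-17} = -8 + 2 \cdot 64 \left(- \frac{1}{17}\right) = -8 + 2 \left(- \frac{64}{17}\right) = -8 - \frac{128}{17} = - \frac{264}{17} \approx -15.529$)
$c{\left(W \right)} = \sqrt{2 + W}$ ($c{\left(W \right)} = \sqrt{W + 2} = \sqrt{2 + W}$)
$\left(S + c{\left(F{\left(b,-2 \right)} \right)}\right)^{2} = \left(- \frac{264}{17} + \sqrt{2 + \left(-2 + 8\right)}\right)^{2} = \left(- \frac{264}{17} + \sqrt{2 + 6}\right)^{2} = \left(- \frac{264}{17} + \sqrt{8}\right)^{2} = \left(- \frac{264}{17} + 2 \sqrt{2}\right)^{2}$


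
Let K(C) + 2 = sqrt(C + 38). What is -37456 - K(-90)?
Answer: -37454 - 2*I*sqrt(13) ≈ -37454.0 - 7.2111*I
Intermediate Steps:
K(C) = -2 + sqrt(38 + C) (K(C) = -2 + sqrt(C + 38) = -2 + sqrt(38 + C))
-37456 - K(-90) = -37456 - (-2 + sqrt(38 - 90)) = -37456 - (-2 + sqrt(-52)) = -37456 - (-2 + 2*I*sqrt(13)) = -37456 + (2 - 2*I*sqrt(13)) = -37454 - 2*I*sqrt(13)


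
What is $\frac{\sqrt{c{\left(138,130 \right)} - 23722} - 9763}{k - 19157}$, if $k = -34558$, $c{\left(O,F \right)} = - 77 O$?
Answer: $\frac{9763}{53715} - \frac{2 i \sqrt{8587}}{53715} \approx 0.18176 - 0.0034503 i$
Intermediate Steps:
$\frac{\sqrt{c{\left(138,130 \right)} - 23722} - 9763}{k - 19157} = \frac{\sqrt{\left(-77\right) 138 - 23722} - 9763}{-34558 - 19157} = \frac{\sqrt{-10626 - 23722} - 9763}{-53715} = \left(\sqrt{-34348} - 9763\right) \left(- \frac{1}{53715}\right) = \left(2 i \sqrt{8587} - 9763\right) \left(- \frac{1}{53715}\right) = \left(-9763 + 2 i \sqrt{8587}\right) \left(- \frac{1}{53715}\right) = \frac{9763}{53715} - \frac{2 i \sqrt{8587}}{53715}$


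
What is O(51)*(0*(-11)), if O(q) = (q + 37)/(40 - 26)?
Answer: 0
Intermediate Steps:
O(q) = 37/14 + q/14 (O(q) = (37 + q)/14 = (37 + q)*(1/14) = 37/14 + q/14)
O(51)*(0*(-11)) = (37/14 + (1/14)*51)*(0*(-11)) = (37/14 + 51/14)*0 = (44/7)*0 = 0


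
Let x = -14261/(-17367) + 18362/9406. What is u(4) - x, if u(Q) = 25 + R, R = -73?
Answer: -4147011958/81677001 ≈ -50.773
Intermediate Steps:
x = 226515910/81677001 (x = -14261*(-1/17367) + 18362*(1/9406) = 14261/17367 + 9181/4703 = 226515910/81677001 ≈ 2.7733)
u(Q) = -48 (u(Q) = 25 - 73 = -48)
u(4) - x = -48 - 1*226515910/81677001 = -48 - 226515910/81677001 = -4147011958/81677001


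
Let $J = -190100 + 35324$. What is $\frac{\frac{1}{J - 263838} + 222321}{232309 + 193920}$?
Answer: $\frac{93066683093}{178425426606} \approx 0.5216$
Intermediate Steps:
$J = -154776$
$\frac{\frac{1}{J - 263838} + 222321}{232309 + 193920} = \frac{\frac{1}{-154776 - 263838} + 222321}{232309 + 193920} = \frac{\frac{1}{-418614} + 222321}{426229} = \left(- \frac{1}{418614} + 222321\right) \frac{1}{426229} = \frac{93066683093}{418614} \cdot \frac{1}{426229} = \frac{93066683093}{178425426606}$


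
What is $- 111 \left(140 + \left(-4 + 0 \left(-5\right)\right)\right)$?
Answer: $-15096$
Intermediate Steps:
$- 111 \left(140 + \left(-4 + 0 \left(-5\right)\right)\right) = - 111 \left(140 + \left(-4 + 0\right)\right) = - 111 \left(140 - 4\right) = \left(-111\right) 136 = -15096$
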